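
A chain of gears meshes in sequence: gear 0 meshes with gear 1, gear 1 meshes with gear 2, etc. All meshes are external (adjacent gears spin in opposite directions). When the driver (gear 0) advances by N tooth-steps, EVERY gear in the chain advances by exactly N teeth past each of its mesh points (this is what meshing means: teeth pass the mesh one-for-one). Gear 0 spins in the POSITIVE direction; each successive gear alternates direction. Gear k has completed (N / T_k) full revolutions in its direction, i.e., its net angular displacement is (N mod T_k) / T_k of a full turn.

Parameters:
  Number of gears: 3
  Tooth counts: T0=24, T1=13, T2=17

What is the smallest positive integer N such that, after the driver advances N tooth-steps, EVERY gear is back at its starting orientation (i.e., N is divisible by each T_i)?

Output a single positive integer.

Answer: 5304

Derivation:
Gear k returns to start when N is a multiple of T_k.
All gears at start simultaneously when N is a common multiple of [24, 13, 17]; the smallest such N is lcm(24, 13, 17).
Start: lcm = T0 = 24
Fold in T1=13: gcd(24, 13) = 1; lcm(24, 13) = 24 * 13 / 1 = 312 / 1 = 312
Fold in T2=17: gcd(312, 17) = 1; lcm(312, 17) = 312 * 17 / 1 = 5304 / 1 = 5304
Full cycle length = 5304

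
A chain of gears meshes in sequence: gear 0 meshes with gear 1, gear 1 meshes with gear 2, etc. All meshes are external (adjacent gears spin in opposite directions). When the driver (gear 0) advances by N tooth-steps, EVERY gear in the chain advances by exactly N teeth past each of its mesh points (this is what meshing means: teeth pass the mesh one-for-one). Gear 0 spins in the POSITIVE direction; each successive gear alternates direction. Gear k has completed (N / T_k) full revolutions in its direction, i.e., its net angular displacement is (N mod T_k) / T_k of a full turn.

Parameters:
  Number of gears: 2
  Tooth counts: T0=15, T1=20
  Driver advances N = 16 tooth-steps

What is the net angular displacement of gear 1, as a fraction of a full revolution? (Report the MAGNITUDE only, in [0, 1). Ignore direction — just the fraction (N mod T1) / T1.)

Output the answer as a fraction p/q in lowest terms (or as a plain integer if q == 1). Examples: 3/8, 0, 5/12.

Chain of 2 gears, tooth counts: [15, 20]
  gear 0: T0=15, direction=positive, advance = 16 mod 15 = 1 teeth = 1/15 turn
  gear 1: T1=20, direction=negative, advance = 16 mod 20 = 16 teeth = 16/20 turn
Gear 1: 16 mod 20 = 16
Fraction = 16 / 20 = 4/5 (gcd(16,20)=4) = 4/5

Answer: 4/5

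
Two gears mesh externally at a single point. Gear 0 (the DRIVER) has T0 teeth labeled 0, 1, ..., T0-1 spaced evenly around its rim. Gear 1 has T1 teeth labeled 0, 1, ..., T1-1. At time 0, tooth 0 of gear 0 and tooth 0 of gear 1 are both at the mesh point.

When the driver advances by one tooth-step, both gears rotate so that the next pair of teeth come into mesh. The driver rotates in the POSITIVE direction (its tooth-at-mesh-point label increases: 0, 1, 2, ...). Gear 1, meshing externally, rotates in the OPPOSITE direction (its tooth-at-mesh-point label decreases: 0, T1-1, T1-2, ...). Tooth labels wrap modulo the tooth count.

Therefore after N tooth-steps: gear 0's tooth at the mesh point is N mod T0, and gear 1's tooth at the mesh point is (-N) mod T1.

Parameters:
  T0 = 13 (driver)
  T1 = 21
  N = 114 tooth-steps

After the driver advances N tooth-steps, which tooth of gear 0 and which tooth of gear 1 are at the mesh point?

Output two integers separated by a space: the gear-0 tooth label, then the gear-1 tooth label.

Gear 0 (driver, T0=13): tooth at mesh = N mod T0
  114 = 8 * 13 + 10, so 114 mod 13 = 10
  gear 0 tooth = 10
Gear 1 (driven, T1=21): tooth at mesh = (-N) mod T1
  114 = 5 * 21 + 9, so 114 mod 21 = 9
  (-114) mod 21 = (-9) mod 21 = 21 - 9 = 12
Mesh after 114 steps: gear-0 tooth 10 meets gear-1 tooth 12

Answer: 10 12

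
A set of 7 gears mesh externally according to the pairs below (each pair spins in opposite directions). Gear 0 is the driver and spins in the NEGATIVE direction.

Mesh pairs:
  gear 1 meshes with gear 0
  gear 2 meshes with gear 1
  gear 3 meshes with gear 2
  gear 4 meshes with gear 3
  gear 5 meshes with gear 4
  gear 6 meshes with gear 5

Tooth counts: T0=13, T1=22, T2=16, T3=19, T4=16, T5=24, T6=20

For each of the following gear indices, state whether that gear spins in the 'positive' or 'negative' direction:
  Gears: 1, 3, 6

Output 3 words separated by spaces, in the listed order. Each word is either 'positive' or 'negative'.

Answer: positive positive negative

Derivation:
Gear 0 (driver): negative (depth 0)
  gear 1: meshes with gear 0 -> depth 1 -> positive (opposite of gear 0)
  gear 2: meshes with gear 1 -> depth 2 -> negative (opposite of gear 1)
  gear 3: meshes with gear 2 -> depth 3 -> positive (opposite of gear 2)
  gear 4: meshes with gear 3 -> depth 4 -> negative (opposite of gear 3)
  gear 5: meshes with gear 4 -> depth 5 -> positive (opposite of gear 4)
  gear 6: meshes with gear 5 -> depth 6 -> negative (opposite of gear 5)
Queried indices 1, 3, 6 -> positive, positive, negative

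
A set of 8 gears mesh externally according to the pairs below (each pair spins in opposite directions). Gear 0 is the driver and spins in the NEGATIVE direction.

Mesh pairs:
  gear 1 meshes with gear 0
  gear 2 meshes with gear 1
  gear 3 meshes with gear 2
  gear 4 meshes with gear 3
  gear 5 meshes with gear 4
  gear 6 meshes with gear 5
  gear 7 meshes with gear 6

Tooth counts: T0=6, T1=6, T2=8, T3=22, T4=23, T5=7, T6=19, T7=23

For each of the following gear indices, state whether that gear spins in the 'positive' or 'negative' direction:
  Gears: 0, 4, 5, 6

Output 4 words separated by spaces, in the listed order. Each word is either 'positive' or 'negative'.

Answer: negative negative positive negative

Derivation:
Gear 0 (driver): negative (depth 0)
  gear 1: meshes with gear 0 -> depth 1 -> positive (opposite of gear 0)
  gear 2: meshes with gear 1 -> depth 2 -> negative (opposite of gear 1)
  gear 3: meshes with gear 2 -> depth 3 -> positive (opposite of gear 2)
  gear 4: meshes with gear 3 -> depth 4 -> negative (opposite of gear 3)
  gear 5: meshes with gear 4 -> depth 5 -> positive (opposite of gear 4)
  gear 6: meshes with gear 5 -> depth 6 -> negative (opposite of gear 5)
  gear 7: meshes with gear 6 -> depth 7 -> positive (opposite of gear 6)
Queried indices 0, 4, 5, 6 -> negative, negative, positive, negative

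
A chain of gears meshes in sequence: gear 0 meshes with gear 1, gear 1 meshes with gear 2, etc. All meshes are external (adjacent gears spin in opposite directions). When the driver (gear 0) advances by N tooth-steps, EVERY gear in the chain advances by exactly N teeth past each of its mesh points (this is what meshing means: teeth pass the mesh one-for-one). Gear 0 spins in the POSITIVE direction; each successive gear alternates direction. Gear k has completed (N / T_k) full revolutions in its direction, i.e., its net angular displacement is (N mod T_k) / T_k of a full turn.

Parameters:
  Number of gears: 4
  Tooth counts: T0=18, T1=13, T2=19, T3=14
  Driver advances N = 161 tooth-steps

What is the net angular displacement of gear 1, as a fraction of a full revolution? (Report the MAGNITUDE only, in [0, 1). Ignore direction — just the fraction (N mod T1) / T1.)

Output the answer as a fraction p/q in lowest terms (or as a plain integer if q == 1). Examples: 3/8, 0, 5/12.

Answer: 5/13

Derivation:
Chain of 4 gears, tooth counts: [18, 13, 19, 14]
  gear 0: T0=18, direction=positive, advance = 161 mod 18 = 17 teeth = 17/18 turn
  gear 1: T1=13, direction=negative, advance = 161 mod 13 = 5 teeth = 5/13 turn
  gear 2: T2=19, direction=positive, advance = 161 mod 19 = 9 teeth = 9/19 turn
  gear 3: T3=14, direction=negative, advance = 161 mod 14 = 7 teeth = 7/14 turn
Gear 1: 161 mod 13 = 5
Fraction = 5 / 13 = 5/13 (gcd(5,13)=1) = 5/13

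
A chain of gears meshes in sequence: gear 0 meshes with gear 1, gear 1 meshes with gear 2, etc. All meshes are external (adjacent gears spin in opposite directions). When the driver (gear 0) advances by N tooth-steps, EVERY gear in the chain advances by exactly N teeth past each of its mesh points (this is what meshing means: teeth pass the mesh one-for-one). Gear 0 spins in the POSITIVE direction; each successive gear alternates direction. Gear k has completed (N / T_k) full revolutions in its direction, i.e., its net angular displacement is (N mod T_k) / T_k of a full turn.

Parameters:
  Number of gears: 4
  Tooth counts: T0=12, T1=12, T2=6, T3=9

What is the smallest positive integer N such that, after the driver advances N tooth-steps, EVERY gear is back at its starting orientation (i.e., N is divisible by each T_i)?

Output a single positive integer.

Gear k returns to start when N is a multiple of T_k.
All gears at start simultaneously when N is a common multiple of [12, 12, 6, 9]; the smallest such N is lcm(12, 12, 6, 9).
Start: lcm = T0 = 12
Fold in T1=12: gcd(12, 12) = 12; lcm(12, 12) = 12 * 12 / 12 = 144 / 12 = 12
Fold in T2=6: gcd(12, 6) = 6; lcm(12, 6) = 12 * 6 / 6 = 72 / 6 = 12
Fold in T3=9: gcd(12, 9) = 3; lcm(12, 9) = 12 * 9 / 3 = 108 / 3 = 36
Full cycle length = 36

Answer: 36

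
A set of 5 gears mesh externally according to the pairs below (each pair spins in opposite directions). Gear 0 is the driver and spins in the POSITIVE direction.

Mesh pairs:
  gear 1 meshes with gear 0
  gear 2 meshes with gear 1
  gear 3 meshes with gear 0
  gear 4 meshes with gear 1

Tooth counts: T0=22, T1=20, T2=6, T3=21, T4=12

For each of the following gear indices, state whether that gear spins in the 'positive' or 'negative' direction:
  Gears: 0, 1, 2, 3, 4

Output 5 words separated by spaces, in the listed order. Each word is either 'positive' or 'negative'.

Gear 0 (driver): positive (depth 0)
  gear 1: meshes with gear 0 -> depth 1 -> negative (opposite of gear 0)
  gear 2: meshes with gear 1 -> depth 2 -> positive (opposite of gear 1)
  gear 3: meshes with gear 0 -> depth 1 -> negative (opposite of gear 0)
  gear 4: meshes with gear 1 -> depth 2 -> positive (opposite of gear 1)
Queried indices 0, 1, 2, 3, 4 -> positive, negative, positive, negative, positive

Answer: positive negative positive negative positive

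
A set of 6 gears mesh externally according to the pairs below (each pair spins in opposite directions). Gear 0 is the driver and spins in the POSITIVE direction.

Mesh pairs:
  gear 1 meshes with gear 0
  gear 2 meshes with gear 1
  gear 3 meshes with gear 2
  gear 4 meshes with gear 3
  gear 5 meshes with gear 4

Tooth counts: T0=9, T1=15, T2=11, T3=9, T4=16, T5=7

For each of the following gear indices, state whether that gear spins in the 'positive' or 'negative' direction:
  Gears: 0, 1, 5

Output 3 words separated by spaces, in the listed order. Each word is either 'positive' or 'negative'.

Gear 0 (driver): positive (depth 0)
  gear 1: meshes with gear 0 -> depth 1 -> negative (opposite of gear 0)
  gear 2: meshes with gear 1 -> depth 2 -> positive (opposite of gear 1)
  gear 3: meshes with gear 2 -> depth 3 -> negative (opposite of gear 2)
  gear 4: meshes with gear 3 -> depth 4 -> positive (opposite of gear 3)
  gear 5: meshes with gear 4 -> depth 5 -> negative (opposite of gear 4)
Queried indices 0, 1, 5 -> positive, negative, negative

Answer: positive negative negative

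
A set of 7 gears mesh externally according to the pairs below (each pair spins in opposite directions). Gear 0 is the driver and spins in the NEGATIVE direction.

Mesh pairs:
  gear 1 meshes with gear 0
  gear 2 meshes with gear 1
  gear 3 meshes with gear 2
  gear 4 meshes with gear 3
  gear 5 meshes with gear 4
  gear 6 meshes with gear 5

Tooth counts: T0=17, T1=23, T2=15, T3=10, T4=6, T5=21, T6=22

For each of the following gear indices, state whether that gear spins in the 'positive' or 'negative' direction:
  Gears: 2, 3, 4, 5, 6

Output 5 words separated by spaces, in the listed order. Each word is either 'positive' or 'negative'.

Answer: negative positive negative positive negative

Derivation:
Gear 0 (driver): negative (depth 0)
  gear 1: meshes with gear 0 -> depth 1 -> positive (opposite of gear 0)
  gear 2: meshes with gear 1 -> depth 2 -> negative (opposite of gear 1)
  gear 3: meshes with gear 2 -> depth 3 -> positive (opposite of gear 2)
  gear 4: meshes with gear 3 -> depth 4 -> negative (opposite of gear 3)
  gear 5: meshes with gear 4 -> depth 5 -> positive (opposite of gear 4)
  gear 6: meshes with gear 5 -> depth 6 -> negative (opposite of gear 5)
Queried indices 2, 3, 4, 5, 6 -> negative, positive, negative, positive, negative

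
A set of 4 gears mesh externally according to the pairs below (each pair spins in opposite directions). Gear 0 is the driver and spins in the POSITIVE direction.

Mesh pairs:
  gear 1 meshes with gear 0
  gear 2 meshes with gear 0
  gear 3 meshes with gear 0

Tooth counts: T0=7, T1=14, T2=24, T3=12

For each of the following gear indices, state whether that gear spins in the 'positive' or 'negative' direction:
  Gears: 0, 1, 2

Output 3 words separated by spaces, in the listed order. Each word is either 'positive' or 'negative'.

Answer: positive negative negative

Derivation:
Gear 0 (driver): positive (depth 0)
  gear 1: meshes with gear 0 -> depth 1 -> negative (opposite of gear 0)
  gear 2: meshes with gear 0 -> depth 1 -> negative (opposite of gear 0)
  gear 3: meshes with gear 0 -> depth 1 -> negative (opposite of gear 0)
Queried indices 0, 1, 2 -> positive, negative, negative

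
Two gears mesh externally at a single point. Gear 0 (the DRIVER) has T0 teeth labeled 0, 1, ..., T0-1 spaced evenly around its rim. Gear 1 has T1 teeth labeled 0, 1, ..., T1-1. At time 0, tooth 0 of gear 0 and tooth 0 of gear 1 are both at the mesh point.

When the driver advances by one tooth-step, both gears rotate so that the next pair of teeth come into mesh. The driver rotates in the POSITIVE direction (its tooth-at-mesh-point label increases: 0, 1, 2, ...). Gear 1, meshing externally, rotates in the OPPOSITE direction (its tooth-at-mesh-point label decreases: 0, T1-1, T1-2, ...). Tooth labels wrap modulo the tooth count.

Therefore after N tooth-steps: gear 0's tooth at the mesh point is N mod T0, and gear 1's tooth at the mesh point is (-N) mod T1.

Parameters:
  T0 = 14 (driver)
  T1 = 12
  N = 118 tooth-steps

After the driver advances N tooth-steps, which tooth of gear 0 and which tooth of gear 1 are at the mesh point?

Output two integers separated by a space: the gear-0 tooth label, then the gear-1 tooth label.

Answer: 6 2

Derivation:
Gear 0 (driver, T0=14): tooth at mesh = N mod T0
  118 = 8 * 14 + 6, so 118 mod 14 = 6
  gear 0 tooth = 6
Gear 1 (driven, T1=12): tooth at mesh = (-N) mod T1
  118 = 9 * 12 + 10, so 118 mod 12 = 10
  (-118) mod 12 = (-10) mod 12 = 12 - 10 = 2
Mesh after 118 steps: gear-0 tooth 6 meets gear-1 tooth 2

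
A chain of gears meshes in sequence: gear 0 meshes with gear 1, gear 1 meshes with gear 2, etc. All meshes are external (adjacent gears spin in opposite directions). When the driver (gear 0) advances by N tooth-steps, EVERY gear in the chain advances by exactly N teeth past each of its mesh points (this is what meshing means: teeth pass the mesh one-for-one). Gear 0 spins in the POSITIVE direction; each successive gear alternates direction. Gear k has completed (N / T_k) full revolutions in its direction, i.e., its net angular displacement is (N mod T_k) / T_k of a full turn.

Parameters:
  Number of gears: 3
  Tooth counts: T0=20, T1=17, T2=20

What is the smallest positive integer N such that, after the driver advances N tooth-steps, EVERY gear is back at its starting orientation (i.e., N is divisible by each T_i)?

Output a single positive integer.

Answer: 340

Derivation:
Gear k returns to start when N is a multiple of T_k.
All gears at start simultaneously when N is a common multiple of [20, 17, 20]; the smallest such N is lcm(20, 17, 20).
Start: lcm = T0 = 20
Fold in T1=17: gcd(20, 17) = 1; lcm(20, 17) = 20 * 17 / 1 = 340 / 1 = 340
Fold in T2=20: gcd(340, 20) = 20; lcm(340, 20) = 340 * 20 / 20 = 6800 / 20 = 340
Full cycle length = 340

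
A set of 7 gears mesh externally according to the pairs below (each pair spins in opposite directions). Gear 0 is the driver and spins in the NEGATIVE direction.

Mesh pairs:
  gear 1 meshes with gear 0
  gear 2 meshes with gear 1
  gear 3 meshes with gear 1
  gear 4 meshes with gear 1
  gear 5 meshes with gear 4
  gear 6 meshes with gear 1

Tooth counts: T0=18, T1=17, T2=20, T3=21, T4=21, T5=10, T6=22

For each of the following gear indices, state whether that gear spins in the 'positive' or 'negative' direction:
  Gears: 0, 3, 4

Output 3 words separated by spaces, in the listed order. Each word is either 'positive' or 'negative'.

Gear 0 (driver): negative (depth 0)
  gear 1: meshes with gear 0 -> depth 1 -> positive (opposite of gear 0)
  gear 2: meshes with gear 1 -> depth 2 -> negative (opposite of gear 1)
  gear 3: meshes with gear 1 -> depth 2 -> negative (opposite of gear 1)
  gear 4: meshes with gear 1 -> depth 2 -> negative (opposite of gear 1)
  gear 5: meshes with gear 4 -> depth 3 -> positive (opposite of gear 4)
  gear 6: meshes with gear 1 -> depth 2 -> negative (opposite of gear 1)
Queried indices 0, 3, 4 -> negative, negative, negative

Answer: negative negative negative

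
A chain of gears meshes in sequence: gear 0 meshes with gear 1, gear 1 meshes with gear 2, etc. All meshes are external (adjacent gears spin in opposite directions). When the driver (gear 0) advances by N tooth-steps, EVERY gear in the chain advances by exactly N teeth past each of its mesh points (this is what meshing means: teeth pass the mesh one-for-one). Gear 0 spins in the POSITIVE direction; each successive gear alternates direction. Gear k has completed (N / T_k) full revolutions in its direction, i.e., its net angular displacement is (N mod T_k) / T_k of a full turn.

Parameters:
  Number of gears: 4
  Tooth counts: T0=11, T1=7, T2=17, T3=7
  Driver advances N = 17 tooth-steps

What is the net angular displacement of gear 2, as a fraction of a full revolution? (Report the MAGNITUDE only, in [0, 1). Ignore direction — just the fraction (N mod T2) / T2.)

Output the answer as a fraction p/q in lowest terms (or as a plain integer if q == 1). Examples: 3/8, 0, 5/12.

Answer: 0

Derivation:
Chain of 4 gears, tooth counts: [11, 7, 17, 7]
  gear 0: T0=11, direction=positive, advance = 17 mod 11 = 6 teeth = 6/11 turn
  gear 1: T1=7, direction=negative, advance = 17 mod 7 = 3 teeth = 3/7 turn
  gear 2: T2=17, direction=positive, advance = 17 mod 17 = 0 teeth = 0/17 turn
  gear 3: T3=7, direction=negative, advance = 17 mod 7 = 3 teeth = 3/7 turn
Gear 2: 17 mod 17 = 0
Fraction = 0 / 17 = 0/1 (gcd(0,17)=17) = 0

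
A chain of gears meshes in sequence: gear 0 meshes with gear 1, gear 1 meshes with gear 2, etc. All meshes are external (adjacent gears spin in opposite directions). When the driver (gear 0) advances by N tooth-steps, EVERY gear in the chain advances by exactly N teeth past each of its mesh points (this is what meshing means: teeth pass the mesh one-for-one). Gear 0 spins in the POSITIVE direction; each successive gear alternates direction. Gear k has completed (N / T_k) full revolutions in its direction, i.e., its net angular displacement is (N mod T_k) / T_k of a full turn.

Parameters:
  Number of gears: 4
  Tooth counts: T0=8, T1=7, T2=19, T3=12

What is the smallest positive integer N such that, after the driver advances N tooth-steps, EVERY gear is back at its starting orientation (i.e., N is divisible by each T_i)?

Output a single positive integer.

Gear k returns to start when N is a multiple of T_k.
All gears at start simultaneously when N is a common multiple of [8, 7, 19, 12]; the smallest such N is lcm(8, 7, 19, 12).
Start: lcm = T0 = 8
Fold in T1=7: gcd(8, 7) = 1; lcm(8, 7) = 8 * 7 / 1 = 56 / 1 = 56
Fold in T2=19: gcd(56, 19) = 1; lcm(56, 19) = 56 * 19 / 1 = 1064 / 1 = 1064
Fold in T3=12: gcd(1064, 12) = 4; lcm(1064, 12) = 1064 * 12 / 4 = 12768 / 4 = 3192
Full cycle length = 3192

Answer: 3192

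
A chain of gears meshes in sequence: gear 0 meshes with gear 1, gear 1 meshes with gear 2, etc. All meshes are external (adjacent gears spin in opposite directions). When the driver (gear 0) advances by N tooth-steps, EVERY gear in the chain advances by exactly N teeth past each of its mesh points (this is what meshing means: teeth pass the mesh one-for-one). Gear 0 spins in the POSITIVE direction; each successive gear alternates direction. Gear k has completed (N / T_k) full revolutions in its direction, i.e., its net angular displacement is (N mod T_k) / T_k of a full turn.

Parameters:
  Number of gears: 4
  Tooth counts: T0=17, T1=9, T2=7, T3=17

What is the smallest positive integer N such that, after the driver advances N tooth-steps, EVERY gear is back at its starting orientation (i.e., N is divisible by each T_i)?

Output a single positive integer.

Gear k returns to start when N is a multiple of T_k.
All gears at start simultaneously when N is a common multiple of [17, 9, 7, 17]; the smallest such N is lcm(17, 9, 7, 17).
Start: lcm = T0 = 17
Fold in T1=9: gcd(17, 9) = 1; lcm(17, 9) = 17 * 9 / 1 = 153 / 1 = 153
Fold in T2=7: gcd(153, 7) = 1; lcm(153, 7) = 153 * 7 / 1 = 1071 / 1 = 1071
Fold in T3=17: gcd(1071, 17) = 17; lcm(1071, 17) = 1071 * 17 / 17 = 18207 / 17 = 1071
Full cycle length = 1071

Answer: 1071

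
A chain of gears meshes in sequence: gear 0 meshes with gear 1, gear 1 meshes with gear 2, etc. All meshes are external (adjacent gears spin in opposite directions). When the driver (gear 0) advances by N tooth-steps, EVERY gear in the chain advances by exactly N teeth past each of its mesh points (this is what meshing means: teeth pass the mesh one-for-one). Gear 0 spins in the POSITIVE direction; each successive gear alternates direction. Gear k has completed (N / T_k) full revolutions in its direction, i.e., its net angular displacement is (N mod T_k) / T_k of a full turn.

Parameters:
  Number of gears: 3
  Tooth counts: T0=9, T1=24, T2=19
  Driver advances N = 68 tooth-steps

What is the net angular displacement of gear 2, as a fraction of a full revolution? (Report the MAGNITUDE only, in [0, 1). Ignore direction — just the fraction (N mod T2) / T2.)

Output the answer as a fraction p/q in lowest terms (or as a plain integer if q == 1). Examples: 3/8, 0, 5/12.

Chain of 3 gears, tooth counts: [9, 24, 19]
  gear 0: T0=9, direction=positive, advance = 68 mod 9 = 5 teeth = 5/9 turn
  gear 1: T1=24, direction=negative, advance = 68 mod 24 = 20 teeth = 20/24 turn
  gear 2: T2=19, direction=positive, advance = 68 mod 19 = 11 teeth = 11/19 turn
Gear 2: 68 mod 19 = 11
Fraction = 11 / 19 = 11/19 (gcd(11,19)=1) = 11/19

Answer: 11/19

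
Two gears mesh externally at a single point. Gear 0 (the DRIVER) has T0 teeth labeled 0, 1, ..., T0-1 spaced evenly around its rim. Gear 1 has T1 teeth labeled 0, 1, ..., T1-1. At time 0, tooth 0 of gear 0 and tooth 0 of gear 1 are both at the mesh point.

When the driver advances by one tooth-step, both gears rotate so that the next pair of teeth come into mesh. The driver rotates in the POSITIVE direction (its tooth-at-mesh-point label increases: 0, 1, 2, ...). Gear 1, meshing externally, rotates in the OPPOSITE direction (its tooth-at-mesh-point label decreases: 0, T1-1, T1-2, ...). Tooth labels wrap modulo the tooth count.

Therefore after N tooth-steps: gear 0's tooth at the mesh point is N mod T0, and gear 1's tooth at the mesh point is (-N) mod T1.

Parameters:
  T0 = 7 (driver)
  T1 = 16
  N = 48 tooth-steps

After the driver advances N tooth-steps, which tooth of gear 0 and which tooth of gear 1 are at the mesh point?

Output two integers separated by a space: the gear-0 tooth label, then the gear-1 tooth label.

Gear 0 (driver, T0=7): tooth at mesh = N mod T0
  48 = 6 * 7 + 6, so 48 mod 7 = 6
  gear 0 tooth = 6
Gear 1 (driven, T1=16): tooth at mesh = (-N) mod T1
  48 = 3 * 16 + 0, so 48 mod 16 = 0
  (-48) mod 16 = 0
Mesh after 48 steps: gear-0 tooth 6 meets gear-1 tooth 0

Answer: 6 0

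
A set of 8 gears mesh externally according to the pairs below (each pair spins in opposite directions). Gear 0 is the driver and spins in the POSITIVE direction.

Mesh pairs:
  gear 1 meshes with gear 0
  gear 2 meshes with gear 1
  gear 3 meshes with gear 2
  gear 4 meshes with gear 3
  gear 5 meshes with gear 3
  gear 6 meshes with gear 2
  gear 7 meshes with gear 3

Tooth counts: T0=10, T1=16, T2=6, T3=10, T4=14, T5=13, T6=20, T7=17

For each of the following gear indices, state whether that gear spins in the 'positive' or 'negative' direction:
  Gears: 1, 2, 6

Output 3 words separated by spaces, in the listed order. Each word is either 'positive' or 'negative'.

Answer: negative positive negative

Derivation:
Gear 0 (driver): positive (depth 0)
  gear 1: meshes with gear 0 -> depth 1 -> negative (opposite of gear 0)
  gear 2: meshes with gear 1 -> depth 2 -> positive (opposite of gear 1)
  gear 3: meshes with gear 2 -> depth 3 -> negative (opposite of gear 2)
  gear 4: meshes with gear 3 -> depth 4 -> positive (opposite of gear 3)
  gear 5: meshes with gear 3 -> depth 4 -> positive (opposite of gear 3)
  gear 6: meshes with gear 2 -> depth 3 -> negative (opposite of gear 2)
  gear 7: meshes with gear 3 -> depth 4 -> positive (opposite of gear 3)
Queried indices 1, 2, 6 -> negative, positive, negative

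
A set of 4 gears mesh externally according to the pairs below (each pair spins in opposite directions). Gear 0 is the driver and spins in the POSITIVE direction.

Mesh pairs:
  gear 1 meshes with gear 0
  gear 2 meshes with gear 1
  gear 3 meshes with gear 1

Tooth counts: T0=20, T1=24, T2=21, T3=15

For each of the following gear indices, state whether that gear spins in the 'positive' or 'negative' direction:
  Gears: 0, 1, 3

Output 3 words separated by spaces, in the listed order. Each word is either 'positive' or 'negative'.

Gear 0 (driver): positive (depth 0)
  gear 1: meshes with gear 0 -> depth 1 -> negative (opposite of gear 0)
  gear 2: meshes with gear 1 -> depth 2 -> positive (opposite of gear 1)
  gear 3: meshes with gear 1 -> depth 2 -> positive (opposite of gear 1)
Queried indices 0, 1, 3 -> positive, negative, positive

Answer: positive negative positive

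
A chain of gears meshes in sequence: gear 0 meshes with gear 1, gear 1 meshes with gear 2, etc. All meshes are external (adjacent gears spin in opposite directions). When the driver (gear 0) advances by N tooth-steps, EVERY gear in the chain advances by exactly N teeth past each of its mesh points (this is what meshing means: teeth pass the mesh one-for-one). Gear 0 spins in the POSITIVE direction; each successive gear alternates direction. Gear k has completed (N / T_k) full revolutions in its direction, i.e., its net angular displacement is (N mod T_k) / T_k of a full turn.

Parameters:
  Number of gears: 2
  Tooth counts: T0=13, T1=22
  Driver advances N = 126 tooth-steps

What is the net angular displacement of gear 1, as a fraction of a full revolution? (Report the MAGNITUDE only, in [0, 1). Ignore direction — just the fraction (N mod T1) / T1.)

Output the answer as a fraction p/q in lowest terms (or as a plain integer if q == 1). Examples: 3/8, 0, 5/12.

Answer: 8/11

Derivation:
Chain of 2 gears, tooth counts: [13, 22]
  gear 0: T0=13, direction=positive, advance = 126 mod 13 = 9 teeth = 9/13 turn
  gear 1: T1=22, direction=negative, advance = 126 mod 22 = 16 teeth = 16/22 turn
Gear 1: 126 mod 22 = 16
Fraction = 16 / 22 = 8/11 (gcd(16,22)=2) = 8/11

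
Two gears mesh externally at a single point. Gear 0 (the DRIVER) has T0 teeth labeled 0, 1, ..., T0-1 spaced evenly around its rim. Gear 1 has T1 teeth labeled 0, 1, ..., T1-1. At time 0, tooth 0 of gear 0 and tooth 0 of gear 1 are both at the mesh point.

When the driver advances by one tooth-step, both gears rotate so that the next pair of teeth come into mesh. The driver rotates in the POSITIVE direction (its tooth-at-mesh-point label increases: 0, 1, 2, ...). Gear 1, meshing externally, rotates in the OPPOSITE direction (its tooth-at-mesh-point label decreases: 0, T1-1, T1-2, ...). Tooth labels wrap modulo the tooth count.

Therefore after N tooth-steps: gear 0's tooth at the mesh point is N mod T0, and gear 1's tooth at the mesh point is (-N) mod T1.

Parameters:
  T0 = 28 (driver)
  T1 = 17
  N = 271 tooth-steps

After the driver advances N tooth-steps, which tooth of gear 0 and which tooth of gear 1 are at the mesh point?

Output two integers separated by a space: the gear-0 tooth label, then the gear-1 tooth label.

Answer: 19 1

Derivation:
Gear 0 (driver, T0=28): tooth at mesh = N mod T0
  271 = 9 * 28 + 19, so 271 mod 28 = 19
  gear 0 tooth = 19
Gear 1 (driven, T1=17): tooth at mesh = (-N) mod T1
  271 = 15 * 17 + 16, so 271 mod 17 = 16
  (-271) mod 17 = (-16) mod 17 = 17 - 16 = 1
Mesh after 271 steps: gear-0 tooth 19 meets gear-1 tooth 1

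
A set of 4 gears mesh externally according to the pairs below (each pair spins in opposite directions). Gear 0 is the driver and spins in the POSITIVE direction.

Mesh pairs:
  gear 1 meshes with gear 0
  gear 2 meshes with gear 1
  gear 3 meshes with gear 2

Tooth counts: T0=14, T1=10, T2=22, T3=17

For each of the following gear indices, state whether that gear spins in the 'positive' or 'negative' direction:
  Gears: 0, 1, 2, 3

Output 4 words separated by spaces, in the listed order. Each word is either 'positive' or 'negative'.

Gear 0 (driver): positive (depth 0)
  gear 1: meshes with gear 0 -> depth 1 -> negative (opposite of gear 0)
  gear 2: meshes with gear 1 -> depth 2 -> positive (opposite of gear 1)
  gear 3: meshes with gear 2 -> depth 3 -> negative (opposite of gear 2)
Queried indices 0, 1, 2, 3 -> positive, negative, positive, negative

Answer: positive negative positive negative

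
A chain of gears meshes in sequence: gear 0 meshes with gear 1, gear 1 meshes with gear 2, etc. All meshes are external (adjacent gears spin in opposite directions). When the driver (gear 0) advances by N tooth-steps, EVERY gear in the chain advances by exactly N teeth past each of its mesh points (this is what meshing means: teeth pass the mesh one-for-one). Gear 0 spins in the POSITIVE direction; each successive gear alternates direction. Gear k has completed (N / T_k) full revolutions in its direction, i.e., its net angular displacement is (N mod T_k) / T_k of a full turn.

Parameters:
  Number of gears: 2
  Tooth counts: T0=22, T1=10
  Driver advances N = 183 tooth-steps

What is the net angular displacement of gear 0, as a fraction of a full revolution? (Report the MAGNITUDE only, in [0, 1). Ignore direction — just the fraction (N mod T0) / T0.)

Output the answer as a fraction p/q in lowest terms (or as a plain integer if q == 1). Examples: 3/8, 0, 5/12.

Chain of 2 gears, tooth counts: [22, 10]
  gear 0: T0=22, direction=positive, advance = 183 mod 22 = 7 teeth = 7/22 turn
  gear 1: T1=10, direction=negative, advance = 183 mod 10 = 3 teeth = 3/10 turn
Gear 0: 183 mod 22 = 7
Fraction = 7 / 22 = 7/22 (gcd(7,22)=1) = 7/22

Answer: 7/22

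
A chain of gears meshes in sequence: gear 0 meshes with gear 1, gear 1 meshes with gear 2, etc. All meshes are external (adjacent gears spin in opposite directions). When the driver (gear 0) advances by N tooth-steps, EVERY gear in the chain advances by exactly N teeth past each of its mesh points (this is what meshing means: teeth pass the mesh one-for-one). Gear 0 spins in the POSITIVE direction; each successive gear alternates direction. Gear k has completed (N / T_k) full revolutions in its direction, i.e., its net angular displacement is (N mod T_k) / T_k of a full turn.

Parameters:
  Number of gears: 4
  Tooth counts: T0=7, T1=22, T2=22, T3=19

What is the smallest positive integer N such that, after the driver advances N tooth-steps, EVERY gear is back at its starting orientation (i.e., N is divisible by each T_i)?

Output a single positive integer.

Answer: 2926

Derivation:
Gear k returns to start when N is a multiple of T_k.
All gears at start simultaneously when N is a common multiple of [7, 22, 22, 19]; the smallest such N is lcm(7, 22, 22, 19).
Start: lcm = T0 = 7
Fold in T1=22: gcd(7, 22) = 1; lcm(7, 22) = 7 * 22 / 1 = 154 / 1 = 154
Fold in T2=22: gcd(154, 22) = 22; lcm(154, 22) = 154 * 22 / 22 = 3388 / 22 = 154
Fold in T3=19: gcd(154, 19) = 1; lcm(154, 19) = 154 * 19 / 1 = 2926 / 1 = 2926
Full cycle length = 2926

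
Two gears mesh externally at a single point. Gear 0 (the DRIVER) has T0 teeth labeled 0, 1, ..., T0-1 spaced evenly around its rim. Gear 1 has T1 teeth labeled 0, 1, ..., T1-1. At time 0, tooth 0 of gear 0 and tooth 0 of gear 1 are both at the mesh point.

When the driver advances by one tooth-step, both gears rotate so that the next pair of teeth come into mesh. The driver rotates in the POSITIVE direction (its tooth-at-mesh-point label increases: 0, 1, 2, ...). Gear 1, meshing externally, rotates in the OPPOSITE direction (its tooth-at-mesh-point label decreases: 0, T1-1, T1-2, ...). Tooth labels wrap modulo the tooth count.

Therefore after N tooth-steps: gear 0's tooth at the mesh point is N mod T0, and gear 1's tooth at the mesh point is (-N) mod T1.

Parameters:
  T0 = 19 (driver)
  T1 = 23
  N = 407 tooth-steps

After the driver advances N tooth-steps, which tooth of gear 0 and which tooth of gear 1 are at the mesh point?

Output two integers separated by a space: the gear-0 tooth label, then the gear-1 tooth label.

Gear 0 (driver, T0=19): tooth at mesh = N mod T0
  407 = 21 * 19 + 8, so 407 mod 19 = 8
  gear 0 tooth = 8
Gear 1 (driven, T1=23): tooth at mesh = (-N) mod T1
  407 = 17 * 23 + 16, so 407 mod 23 = 16
  (-407) mod 23 = (-16) mod 23 = 23 - 16 = 7
Mesh after 407 steps: gear-0 tooth 8 meets gear-1 tooth 7

Answer: 8 7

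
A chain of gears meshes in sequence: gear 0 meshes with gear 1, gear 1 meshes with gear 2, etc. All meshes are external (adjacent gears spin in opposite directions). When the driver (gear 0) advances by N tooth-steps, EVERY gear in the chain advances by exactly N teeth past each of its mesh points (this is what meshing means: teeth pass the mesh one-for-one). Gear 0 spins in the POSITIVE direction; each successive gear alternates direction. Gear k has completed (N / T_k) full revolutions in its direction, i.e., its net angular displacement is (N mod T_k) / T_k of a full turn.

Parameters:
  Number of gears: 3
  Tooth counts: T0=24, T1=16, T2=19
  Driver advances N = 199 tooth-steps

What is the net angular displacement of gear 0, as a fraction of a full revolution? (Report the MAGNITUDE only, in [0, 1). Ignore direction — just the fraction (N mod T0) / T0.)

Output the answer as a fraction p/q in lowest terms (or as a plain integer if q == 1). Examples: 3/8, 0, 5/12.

Chain of 3 gears, tooth counts: [24, 16, 19]
  gear 0: T0=24, direction=positive, advance = 199 mod 24 = 7 teeth = 7/24 turn
  gear 1: T1=16, direction=negative, advance = 199 mod 16 = 7 teeth = 7/16 turn
  gear 2: T2=19, direction=positive, advance = 199 mod 19 = 9 teeth = 9/19 turn
Gear 0: 199 mod 24 = 7
Fraction = 7 / 24 = 7/24 (gcd(7,24)=1) = 7/24

Answer: 7/24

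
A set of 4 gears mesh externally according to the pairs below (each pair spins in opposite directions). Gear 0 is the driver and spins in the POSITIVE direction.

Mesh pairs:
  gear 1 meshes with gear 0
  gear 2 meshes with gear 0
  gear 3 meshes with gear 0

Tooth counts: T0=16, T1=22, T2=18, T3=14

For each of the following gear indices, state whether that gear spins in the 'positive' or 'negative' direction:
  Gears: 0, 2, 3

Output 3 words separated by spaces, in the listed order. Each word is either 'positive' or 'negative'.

Gear 0 (driver): positive (depth 0)
  gear 1: meshes with gear 0 -> depth 1 -> negative (opposite of gear 0)
  gear 2: meshes with gear 0 -> depth 1 -> negative (opposite of gear 0)
  gear 3: meshes with gear 0 -> depth 1 -> negative (opposite of gear 0)
Queried indices 0, 2, 3 -> positive, negative, negative

Answer: positive negative negative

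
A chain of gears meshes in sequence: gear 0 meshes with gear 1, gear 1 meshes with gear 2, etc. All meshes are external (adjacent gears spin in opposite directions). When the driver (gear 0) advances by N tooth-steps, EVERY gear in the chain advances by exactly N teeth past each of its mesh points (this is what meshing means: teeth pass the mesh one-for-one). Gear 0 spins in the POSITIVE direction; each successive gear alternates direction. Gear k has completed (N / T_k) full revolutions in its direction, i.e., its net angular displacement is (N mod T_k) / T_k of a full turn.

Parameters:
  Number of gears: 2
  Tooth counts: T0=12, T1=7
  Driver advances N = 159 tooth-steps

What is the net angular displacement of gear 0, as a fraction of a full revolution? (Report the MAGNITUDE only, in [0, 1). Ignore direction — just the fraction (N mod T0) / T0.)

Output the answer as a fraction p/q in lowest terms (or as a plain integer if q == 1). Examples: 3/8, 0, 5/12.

Chain of 2 gears, tooth counts: [12, 7]
  gear 0: T0=12, direction=positive, advance = 159 mod 12 = 3 teeth = 3/12 turn
  gear 1: T1=7, direction=negative, advance = 159 mod 7 = 5 teeth = 5/7 turn
Gear 0: 159 mod 12 = 3
Fraction = 3 / 12 = 1/4 (gcd(3,12)=3) = 1/4

Answer: 1/4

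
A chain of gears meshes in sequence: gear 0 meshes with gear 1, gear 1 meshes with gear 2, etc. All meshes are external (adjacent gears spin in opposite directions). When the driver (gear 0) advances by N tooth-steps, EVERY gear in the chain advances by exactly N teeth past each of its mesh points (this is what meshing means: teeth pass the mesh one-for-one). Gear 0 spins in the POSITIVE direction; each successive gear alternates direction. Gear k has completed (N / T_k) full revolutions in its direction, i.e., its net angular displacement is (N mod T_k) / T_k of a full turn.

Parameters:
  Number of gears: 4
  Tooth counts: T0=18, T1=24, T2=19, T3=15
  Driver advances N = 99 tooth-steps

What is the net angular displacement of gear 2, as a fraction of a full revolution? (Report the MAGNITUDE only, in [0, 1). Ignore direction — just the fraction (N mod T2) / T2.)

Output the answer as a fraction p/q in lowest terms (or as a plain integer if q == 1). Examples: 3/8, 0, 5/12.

Chain of 4 gears, tooth counts: [18, 24, 19, 15]
  gear 0: T0=18, direction=positive, advance = 99 mod 18 = 9 teeth = 9/18 turn
  gear 1: T1=24, direction=negative, advance = 99 mod 24 = 3 teeth = 3/24 turn
  gear 2: T2=19, direction=positive, advance = 99 mod 19 = 4 teeth = 4/19 turn
  gear 3: T3=15, direction=negative, advance = 99 mod 15 = 9 teeth = 9/15 turn
Gear 2: 99 mod 19 = 4
Fraction = 4 / 19 = 4/19 (gcd(4,19)=1) = 4/19

Answer: 4/19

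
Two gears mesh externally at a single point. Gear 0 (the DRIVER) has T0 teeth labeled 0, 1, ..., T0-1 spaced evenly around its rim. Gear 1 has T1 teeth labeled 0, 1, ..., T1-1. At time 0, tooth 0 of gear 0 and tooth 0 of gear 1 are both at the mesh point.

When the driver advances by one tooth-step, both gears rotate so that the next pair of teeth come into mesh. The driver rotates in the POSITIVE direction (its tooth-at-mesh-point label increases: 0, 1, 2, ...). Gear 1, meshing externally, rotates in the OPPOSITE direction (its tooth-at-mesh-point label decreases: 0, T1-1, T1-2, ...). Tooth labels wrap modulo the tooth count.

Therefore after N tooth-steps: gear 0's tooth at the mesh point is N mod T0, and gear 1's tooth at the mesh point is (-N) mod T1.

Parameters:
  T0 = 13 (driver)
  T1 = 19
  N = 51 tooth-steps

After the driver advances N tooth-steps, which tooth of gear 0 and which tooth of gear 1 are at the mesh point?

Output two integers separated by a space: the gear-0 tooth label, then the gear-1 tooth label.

Gear 0 (driver, T0=13): tooth at mesh = N mod T0
  51 = 3 * 13 + 12, so 51 mod 13 = 12
  gear 0 tooth = 12
Gear 1 (driven, T1=19): tooth at mesh = (-N) mod T1
  51 = 2 * 19 + 13, so 51 mod 19 = 13
  (-51) mod 19 = (-13) mod 19 = 19 - 13 = 6
Mesh after 51 steps: gear-0 tooth 12 meets gear-1 tooth 6

Answer: 12 6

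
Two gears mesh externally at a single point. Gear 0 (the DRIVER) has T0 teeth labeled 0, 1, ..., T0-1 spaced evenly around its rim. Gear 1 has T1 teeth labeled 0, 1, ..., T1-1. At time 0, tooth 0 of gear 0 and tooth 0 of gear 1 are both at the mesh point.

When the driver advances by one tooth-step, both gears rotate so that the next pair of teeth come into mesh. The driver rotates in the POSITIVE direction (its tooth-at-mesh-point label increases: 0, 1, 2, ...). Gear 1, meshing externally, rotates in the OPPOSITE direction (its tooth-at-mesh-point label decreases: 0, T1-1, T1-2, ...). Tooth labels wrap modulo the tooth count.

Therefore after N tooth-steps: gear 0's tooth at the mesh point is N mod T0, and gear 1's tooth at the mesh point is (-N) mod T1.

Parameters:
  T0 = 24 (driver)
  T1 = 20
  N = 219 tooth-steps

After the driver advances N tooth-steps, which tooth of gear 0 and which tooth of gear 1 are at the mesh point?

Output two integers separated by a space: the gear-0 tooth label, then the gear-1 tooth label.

Gear 0 (driver, T0=24): tooth at mesh = N mod T0
  219 = 9 * 24 + 3, so 219 mod 24 = 3
  gear 0 tooth = 3
Gear 1 (driven, T1=20): tooth at mesh = (-N) mod T1
  219 = 10 * 20 + 19, so 219 mod 20 = 19
  (-219) mod 20 = (-19) mod 20 = 20 - 19 = 1
Mesh after 219 steps: gear-0 tooth 3 meets gear-1 tooth 1

Answer: 3 1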